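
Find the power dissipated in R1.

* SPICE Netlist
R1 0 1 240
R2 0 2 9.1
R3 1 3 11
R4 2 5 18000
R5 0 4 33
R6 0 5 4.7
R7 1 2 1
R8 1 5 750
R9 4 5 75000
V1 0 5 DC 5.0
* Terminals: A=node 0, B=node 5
Nodal analysis, taking node 5 as the 0 V reference.
Source V1 fixes V_0 = 5 V.
KCL at each unknown node (sum of currents leaving = 0; resistances in Ω):
  Node 1: (V_1 - 5)/240 + (V_1 - V_3)/11 + (V_1 - V_2)/1 + (V_1 - 0)/750 = 0
  Node 2: (V_2 - 5)/9.1 + (V_2 - 0)/18000 + (V_2 - V_1)/1 = 0
  Node 3: (V_3 - V_1)/11 = 0
  Node 4: (V_4 - 5)/33 + (V_4 - 0)/75000 = 0
Collecting terms (coefficients in siemens):
  1.096·V_1 - 1·V_2 - 0.09091·V_3 = 0.02083
  1.11·V_2 - 1·V_1 = 0.5495
  0.09091·V_3 - 0.09091·V_1 = 0
  0.03032·V_4 = 0.1515
Solving these 4 simultaneous equations (Gaussian elimination) gives:
  V_1 = 4.934 V, V_2 = 4.94 V, V_3 = 4.934 V, V_4 = 4.998 V
I_R1 = (V_0 - V_1)/R1 = (5 - 4.934)/240 = 0.0002756 A
P_R1 = I_R1² × R1 = (0.0002756)² × 240 = 0.00001824 W

Final answer: 1.824e-05 W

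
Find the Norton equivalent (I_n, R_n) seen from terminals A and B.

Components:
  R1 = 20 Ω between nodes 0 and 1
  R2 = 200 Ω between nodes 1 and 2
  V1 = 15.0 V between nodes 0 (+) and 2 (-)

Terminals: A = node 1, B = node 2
Find the Thévenin equivalent first; then I_n = V_th/R_th and R_n = R_th.
Step 1 — V_th is the open-circuit voltage V_A - V_B (nothing connected across the terminals).
Nodal analysis, taking node 2 as the 0 V reference.
Source V1 fixes V_0 = 15 V.
KCL at each unknown node (sum of currents leaving = 0; resistances in Ω):
  Node 1: (V_1 - 15)/20 + (V_1 - 0)/200 = 0
Collecting terms: 0.055 × V_1 = 0.75  =>  V_1 = 13.64 V
V_th = V_1 - V_2 = 13.64 - 0 = 13.64 V
Step 2 — R_th: zero the source — replace V1 by a short circuit (node 2 merges into node 0) — and find the resistance seen between A (node 1) and B (node 0).
Reduce the network between node 1 (A) and node 0 (B) by series/parallel combination:
  Rp1 = R1 ‖ R2 (parallel, both between nodes 0 and 1) = 1/(1/20 + 1/200) = 18.18 Ω
R_th = 18.18 Ω
I_n = V_th/R_th = 13.64/18.18 = 0.75 A, and R_n = R_th = 18.18 Ω

Final answer: I_n = 0.75 A, R_n = 18.18 Ω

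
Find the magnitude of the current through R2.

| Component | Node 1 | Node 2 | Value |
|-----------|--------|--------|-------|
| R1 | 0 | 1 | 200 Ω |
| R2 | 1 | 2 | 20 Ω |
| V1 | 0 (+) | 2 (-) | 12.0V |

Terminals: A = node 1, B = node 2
Nodal analysis, taking node 2 as the 0 V reference.
Source V1 fixes V_0 = 12 V.
KCL at each unknown node (sum of currents leaving = 0; resistances in Ω):
  Node 1: (V_1 - 12)/200 + (V_1 - 0)/20 = 0
Collecting terms: 0.055 × V_1 = 0.06  =>  V_1 = 1.091 V
I_R2 = (V_1 - V_2)/R2 = (1.091 - 0)/20 = 0.05455 A
|I_R2| = 0.05455 A

Final answer: |I_R2| = 0.05455 A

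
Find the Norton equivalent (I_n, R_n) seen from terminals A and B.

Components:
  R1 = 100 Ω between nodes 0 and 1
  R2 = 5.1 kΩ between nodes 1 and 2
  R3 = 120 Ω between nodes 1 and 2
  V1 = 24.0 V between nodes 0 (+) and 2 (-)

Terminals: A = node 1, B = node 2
Find the Thévenin equivalent first; then I_n = V_th/R_th and R_n = R_th.
Step 1 — V_th is the open-circuit voltage V_A - V_B (nothing connected across the terminals).
Nodal analysis, taking node 2 as the 0 V reference.
Source V1 fixes V_0 = 24 V.
KCL at each unknown node (sum of currents leaving = 0; resistances in Ω):
  Node 1: (V_1 - 24)/100 + (V_1 - 0)/5100 + (V_1 - 0)/120 = 0
Collecting terms: 0.01853 × V_1 = 0.24  =>  V_1 = 12.95 V
V_th = V_1 - V_2 = 12.95 - 0 = 12.95 V
Step 2 — R_th: zero the source — replace V1 by a short circuit (node 2 merges into node 0) — and find the resistance seen between A (node 1) and B (node 0).
Reduce the network between node 1 (A) and node 0 (B) by series/parallel combination:
  Rp1 = R1 ‖ R2 ‖ R3 (parallel, all between nodes 0 and 1) = 1/(1/100 + 1/5100 + 1/120) = 53.97 Ω
R_th = 53.97 Ω
I_n = V_th/R_th = 12.95/53.97 = 0.24 A, and R_n = R_th = 53.97 Ω

Final answer: I_n = 0.24 A, R_n = 53.97 Ω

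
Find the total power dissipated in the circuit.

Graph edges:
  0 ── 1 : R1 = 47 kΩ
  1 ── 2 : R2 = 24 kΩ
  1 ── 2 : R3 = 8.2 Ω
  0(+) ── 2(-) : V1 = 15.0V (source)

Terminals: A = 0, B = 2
Nodal analysis, taking node 2 as the 0 V reference.
Source V1 fixes V_0 = 15 V.
KCL at each unknown node (sum of currents leaving = 0; resistances in Ω):
  Node 1: (V_1 - 15)/47000 + (V_1 - 0)/24000 + (V_1 - 0)/8.2 = 0
Collecting terms: 0.122 × V_1 = 0.0003191  =>  V_1 = 0.002616 V
Power in each resistor, P = (ΔV)²/R:
  P_R1 = (15 - 0.002616)²/47000 = 0.004786 W
  P_R2 = (0.002616 - 0)²/24000 = 0.0000000002851 W
  P_R3 = (0.002616 - 0)²/8.2 = 0.0000008344 W
P_total = P_R1 + P_R2 + P_R3 = 0.004786 W

Final answer: 0.004786 W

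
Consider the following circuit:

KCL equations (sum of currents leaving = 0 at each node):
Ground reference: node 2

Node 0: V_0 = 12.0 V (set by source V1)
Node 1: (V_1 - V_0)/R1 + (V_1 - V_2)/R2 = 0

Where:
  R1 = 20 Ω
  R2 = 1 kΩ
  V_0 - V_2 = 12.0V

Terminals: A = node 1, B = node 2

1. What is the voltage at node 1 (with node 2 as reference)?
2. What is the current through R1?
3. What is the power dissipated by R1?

Nodal analysis, taking node 2 as the 0 V reference.
Source V1 fixes V_0 = 12 V.
KCL at each unknown node (sum of currents leaving = 0; resistances in Ω):
  Node 1: (V_1 - 12)/20 + (V_1 - 0)/1000 = 0
Collecting terms: 0.051 × V_1 = 0.6  =>  V_1 = 11.76 V
Part 1:
  Read off the nodal solution: V_1 = 11.76 V
Part 2:
  I_R1 = (V_0 - V_1)/R1 = (12 - 11.76)/20 = 0.01176 A
  Magnitude: I_R1 = 0.01176 A
Part 3:
  I_R1 = (V_0 - V_1)/R1 = (12 - 11.76)/20 = 0.01176 A
  P_R1 = I_R1² × R1 = (0.01176)² × 20 = 0.002768 W

Final answers:
1. V_1 = 11.76 V
2. I_R1 = 0.01176 A
3. P_R1 = 0.002768 W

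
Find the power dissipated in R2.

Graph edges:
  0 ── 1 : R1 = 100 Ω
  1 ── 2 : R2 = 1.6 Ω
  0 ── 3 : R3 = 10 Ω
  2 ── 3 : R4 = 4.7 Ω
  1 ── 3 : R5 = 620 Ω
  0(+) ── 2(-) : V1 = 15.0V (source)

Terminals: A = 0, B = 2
Nodal analysis, taking node 2 as the 0 V reference.
Source V1 fixes V_0 = 15 V.
KCL at each unknown node (sum of currents leaving = 0; resistances in Ω):
  Node 1: (V_1 - 15)/100 + (V_1 - 0)/1.6 + (V_1 - V_3)/620 = 0
  Node 3: (V_3 - 15)/10 + (V_3 - 0)/4.7 + (V_3 - V_1)/620 = 0
Collecting terms (coefficients in siemens):
  0.6366·V_1 - 0.001613·V_3 = 0.15
  0.3144·V_3 - 0.001613·V_1 = 1.5
Determinant D = (0.6366)(0.3144) - (-0.001613)(-0.001613) = 0.2001
V_1 = [(0.15)(0.3144) - (-0.001613)(1.5)]/D = 0.2477 V
V_3 = [(0.6366)(1.5) - (0.15)(-0.001613)]/D = 4.773 V
I_R2 = (V_1 - V_2)/R2 = (0.2477 - 0)/1.6 = 0.1548 A
P_R2 = I_R2² × R2 = (0.1548)² × 1.6 = 0.03835 W

Final answer: 0.03835 W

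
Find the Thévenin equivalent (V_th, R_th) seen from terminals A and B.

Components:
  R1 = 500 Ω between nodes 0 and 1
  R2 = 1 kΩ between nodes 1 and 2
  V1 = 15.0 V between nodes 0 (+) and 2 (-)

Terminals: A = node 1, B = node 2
Step 1 — V_th is the open-circuit voltage V_A - V_B (nothing connected across the terminals).
Nodal analysis, taking node 2 as the 0 V reference.
Source V1 fixes V_0 = 15 V.
KCL at each unknown node (sum of currents leaving = 0; resistances in Ω):
  Node 1: (V_1 - 15)/500 + (V_1 - 0)/1000 = 0
Collecting terms: 0.003 × V_1 = 0.03  =>  V_1 = 10 V
V_th = V_1 - V_2 = 10 - 0 = 10 V
Step 2 — R_th: zero the source — replace V1 by a short circuit (node 2 merges into node 0) — and find the resistance seen between A (node 1) and B (node 0).
Reduce the network between node 1 (A) and node 0 (B) by series/parallel combination:
  Rp1 = R1 ‖ R2 (parallel, both between nodes 0 and 1) = 1/(1/500 + 1/1000) = 333.3 Ω
R_th = 333.3 Ω

Final answer: V_th = 10 V, R_th = 333.3 Ω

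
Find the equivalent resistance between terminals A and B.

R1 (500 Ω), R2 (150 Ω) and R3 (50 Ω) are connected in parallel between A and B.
Reduce the network between node 0 (A) and node 1 (B) by series/parallel combination:
  Rp1 = R1 ‖ R2 ‖ R3 (parallel, all between nodes 0 and 1) = 1/(1/500 + 1/150 + 1/50) = 34.88 Ω
R_eq = 34.88 Ω

Final answer: 34.88 Ω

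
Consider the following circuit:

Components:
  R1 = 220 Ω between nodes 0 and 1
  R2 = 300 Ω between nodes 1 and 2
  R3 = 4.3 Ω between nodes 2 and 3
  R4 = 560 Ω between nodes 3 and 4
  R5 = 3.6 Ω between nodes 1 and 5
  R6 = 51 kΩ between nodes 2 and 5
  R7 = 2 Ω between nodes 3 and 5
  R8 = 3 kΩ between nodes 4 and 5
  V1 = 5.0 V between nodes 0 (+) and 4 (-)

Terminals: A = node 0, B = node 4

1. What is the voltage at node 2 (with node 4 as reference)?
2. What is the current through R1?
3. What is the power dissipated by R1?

Nodal analysis, taking node 4 as the 0 V reference.
Source V1 fixes V_0 = 5 V.
KCL at each unknown node (sum of currents leaving = 0; resistances in Ω):
  Node 1: (V_1 - 5)/220 + (V_1 - V_2)/300 + (V_1 - V_5)/3.6 = 0
  Node 2: (V_2 - V_1)/300 + (V_2 - V_3)/4.3 + (V_2 - V_5)/51000 = 0
  Node 3: (V_3 - V_2)/4.3 + (V_3 - 0)/560 + (V_3 - V_5)/2 = 0
  Node 5: (V_5 - V_1)/3.6 + (V_5 - V_2)/51000 + (V_5 - V_3)/2 + (V_5 - 0)/3000 = 0
Collecting terms (coefficients in siemens):
  0.2857·V_1 - 0.003333·V_2 - 0.2778·V_5 = 0.02273
  0.2359·V_2 - 0.003333·V_1 - 0.2326·V_3 - 0.00001961·V_5 = 0
  0.7343·V_3 - 0.2326·V_2 - 0.5·V_5 = 0
  0.7781·V_5 - 0.2778·V_1 - 0.00001961·V_2 - 0.5·V_3 = 0
Solving these 4 simultaneous equations (Gaussian elimination) gives:
  V_1 = 3.421 V, V_2 = 3.385 V, V_3 = 3.384 V, V_5 = 3.396 V
Part 1:
  Read off the nodal solution: V_2 = 3.385 V
Part 2:
  I_R1 = (V_0 - V_1)/R1 = (5 - 3.421)/220 = 0.007175 A
  Magnitude: I_R1 = 0.007175 A
Part 3:
  I_R1 = (V_0 - V_1)/R1 = (5 - 3.421)/220 = 0.007175 A
  P_R1 = I_R1² × R1 = (0.007175)² × 220 = 0.01133 W

Final answers:
1. V_2 = 3.385 V
2. I_R1 = 0.007175 A
3. P_R1 = 0.01133 W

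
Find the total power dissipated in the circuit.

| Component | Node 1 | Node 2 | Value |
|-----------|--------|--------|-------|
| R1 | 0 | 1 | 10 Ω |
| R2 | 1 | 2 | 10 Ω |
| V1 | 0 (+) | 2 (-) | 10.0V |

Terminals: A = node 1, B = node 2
Nodal analysis, taking node 2 as the 0 V reference.
Source V1 fixes V_0 = 10 V.
KCL at each unknown node (sum of currents leaving = 0; resistances in Ω):
  Node 1: (V_1 - 10)/10 + (V_1 - 0)/10 = 0
Collecting terms: 0.2 × V_1 = 1  =>  V_1 = 5 V
Power in each resistor, P = (ΔV)²/R:
  P_R1 = (10 - 5)²/10 = 2.5 W
  P_R2 = (5 - 0)²/10 = 2.5 W
P_total = P_R1 + P_R2 = 5 W

Final answer: 5 W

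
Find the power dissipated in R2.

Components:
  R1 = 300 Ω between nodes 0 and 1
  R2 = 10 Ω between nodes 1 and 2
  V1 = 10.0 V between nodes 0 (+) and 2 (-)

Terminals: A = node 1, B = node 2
Nodal analysis, taking node 2 as the 0 V reference.
Source V1 fixes V_0 = 10 V.
KCL at each unknown node (sum of currents leaving = 0; resistances in Ω):
  Node 1: (V_1 - 10)/300 + (V_1 - 0)/10 = 0
Collecting terms: 0.1033 × V_1 = 0.03333  =>  V_1 = 0.3226 V
I_R2 = (V_1 - V_2)/R2 = (0.3226 - 0)/10 = 0.03226 A
P_R2 = I_R2² × R2 = (0.03226)² × 10 = 0.01041 W

Final answer: 0.01041 W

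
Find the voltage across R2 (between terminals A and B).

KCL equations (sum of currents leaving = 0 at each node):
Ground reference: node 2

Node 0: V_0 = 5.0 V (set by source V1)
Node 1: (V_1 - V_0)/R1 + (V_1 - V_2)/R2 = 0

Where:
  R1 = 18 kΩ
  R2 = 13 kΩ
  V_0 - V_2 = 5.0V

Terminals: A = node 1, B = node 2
R1 and R2 are in series across V1 (node 0 → node 1 → node 2), and the output A–B is taken across R2, so this is a voltage divider.
Series current: I = V1/(R1 + R2) = 5/(18000 + 13000) = 5/31000 = 0.0001613 A
V_R2 = I × R2 = V1 × R2/(R1 + R2) = 5 × 13000/31000 = 2.097 V

Final answer: 2.097 V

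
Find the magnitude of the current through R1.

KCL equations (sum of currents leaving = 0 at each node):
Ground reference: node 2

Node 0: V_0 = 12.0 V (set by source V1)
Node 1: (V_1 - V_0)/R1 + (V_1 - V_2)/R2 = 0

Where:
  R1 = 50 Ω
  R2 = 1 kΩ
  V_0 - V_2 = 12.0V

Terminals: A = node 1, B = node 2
Nodal analysis, taking node 2 as the 0 V reference.
Source V1 fixes V_0 = 12 V.
KCL at each unknown node (sum of currents leaving = 0; resistances in Ω):
  Node 1: (V_1 - 12)/50 + (V_1 - 0)/1000 = 0
Collecting terms: 0.021 × V_1 = 0.24  =>  V_1 = 11.43 V
I_R1 = (V_0 - V_1)/R1 = (12 - 11.43)/50 = 0.01143 A
|I_R1| = 0.01143 A

Final answer: |I_R1| = 0.01143 A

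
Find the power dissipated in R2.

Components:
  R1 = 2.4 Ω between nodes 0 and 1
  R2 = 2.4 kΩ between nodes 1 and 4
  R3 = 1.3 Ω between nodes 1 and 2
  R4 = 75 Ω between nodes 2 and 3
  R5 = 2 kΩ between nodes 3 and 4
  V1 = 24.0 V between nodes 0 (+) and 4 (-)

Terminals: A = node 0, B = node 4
Nodal analysis, taking node 4 as the 0 V reference.
Source V1 fixes V_0 = 24 V.
KCL at each unknown node (sum of currents leaving = 0; resistances in Ω):
  Node 1: (V_1 - 24)/2.4 + (V_1 - 0)/2400 + (V_1 - V_2)/1.3 = 0
  Node 2: (V_2 - V_1)/1.3 + (V_2 - V_3)/75 = 0
  Node 3: (V_3 - V_2)/75 + (V_3 - 0)/2000 = 0
Collecting terms (coefficients in siemens):
  1.186·V_1 - 0.7692·V_2 = 10
  0.7826·V_2 - 0.7692·V_1 - 0.01333·V_3 = 0
  0.01383·V_3 - 0.01333·V_2 = 0
Solving these 3 simultaneous equations (Gaussian elimination) gives:
  V_1 = 23.95 V, V_2 = 23.93 V, V_3 = 23.07 V
I_R2 = (V_1 - V_4)/R2 = (23.95 - 0)/2400 = 0.009978 A
P_R2 = I_R2² × R2 = (0.009978)² × 2400 = 0.239 W

Final answer: 0.239 W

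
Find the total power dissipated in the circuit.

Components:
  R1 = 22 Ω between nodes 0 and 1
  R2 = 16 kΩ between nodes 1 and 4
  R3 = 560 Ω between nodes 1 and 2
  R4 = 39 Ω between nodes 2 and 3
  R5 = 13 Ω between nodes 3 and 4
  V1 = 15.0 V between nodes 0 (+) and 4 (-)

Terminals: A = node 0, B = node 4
Nodal analysis, taking node 4 as the 0 V reference.
Source V1 fixes V_0 = 15 V.
KCL at each unknown node (sum of currents leaving = 0; resistances in Ω):
  Node 1: (V_1 - 15)/22 + (V_1 - 0)/16000 + (V_1 - V_2)/560 = 0
  Node 2: (V_2 - V_1)/560 + (V_2 - V_3)/39 = 0
  Node 3: (V_3 - V_2)/39 + (V_3 - 0)/13 = 0
Collecting terms (coefficients in siemens):
  0.0473·V_1 - 0.001786·V_2 = 0.6818
  0.02743·V_2 - 0.001786·V_1 - 0.02564·V_3 = 0
  0.1026·V_3 - 0.02564·V_2 = 0
Solving these 3 simultaneous equations (Gaussian elimination) gives:
  V_1 = 14.46 V, V_2 = 1.229 V, V_3 = 0.3072 V
Power in each resistor, P = (ΔV)²/R:
  P_R1 = (15 - 14.46)²/22 = 0.01324 W
  P_R2 = (14.46 - 0)²/16000 = 0.01307 W
  P_R3 = (14.46 - 1.229)²/560 = 0.3126 W
  P_R4 = (1.229 - 0.3072)²/39 = 0.02177 W
  P_R5 = (0.3072 - 0)²/13 = 0.007258 W
P_total = P_R1 + P_R2 + P_R3 + P_R4 + P_R5 = 0.368 W

Final answer: 0.368 W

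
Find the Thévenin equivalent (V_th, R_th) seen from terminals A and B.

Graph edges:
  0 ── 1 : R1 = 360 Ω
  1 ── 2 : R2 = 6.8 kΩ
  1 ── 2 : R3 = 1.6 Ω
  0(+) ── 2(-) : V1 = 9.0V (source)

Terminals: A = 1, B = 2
Step 1 — V_th is the open-circuit voltage V_A - V_B (nothing connected across the terminals).
Nodal analysis, taking node 2 as the 0 V reference.
Source V1 fixes V_0 = 9 V.
KCL at each unknown node (sum of currents leaving = 0; resistances in Ω):
  Node 1: (V_1 - 9)/360 + (V_1 - 0)/6800 + (V_1 - 0)/1.6 = 0
Collecting terms: 0.6279 × V_1 = 0.025  =>  V_1 = 0.03981 V
V_th = V_1 - V_2 = 0.03981 - 0 = 0.03981 V
Step 2 — R_th: zero the source — replace V1 by a short circuit (node 2 merges into node 0) — and find the resistance seen between A (node 1) and B (node 0).
Reduce the network between node 1 (A) and node 0 (B) by series/parallel combination:
  Rp1 = R1 ‖ R2 ‖ R3 (parallel, all between nodes 0 and 1) = 1/(1/360 + 1/6800 + 1/1.6) = 1.593 Ω
R_th = 1.593 Ω

Final answer: V_th = 0.03981 V, R_th = 1.593 Ω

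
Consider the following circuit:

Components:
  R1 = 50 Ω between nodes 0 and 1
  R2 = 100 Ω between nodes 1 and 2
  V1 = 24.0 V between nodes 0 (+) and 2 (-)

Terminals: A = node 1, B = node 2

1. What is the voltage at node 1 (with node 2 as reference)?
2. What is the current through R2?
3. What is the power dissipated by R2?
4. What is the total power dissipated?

Nodal analysis, taking node 2 as the 0 V reference.
Source V1 fixes V_0 = 24 V.
KCL at each unknown node (sum of currents leaving = 0; resistances in Ω):
  Node 1: (V_1 - 24)/50 + (V_1 - 0)/100 = 0
Collecting terms: 0.03 × V_1 = 0.48  =>  V_1 = 16 V
Part 1:
  Read off the nodal solution: V_1 = 16 V
Part 2:
  I_R2 = (V_1 - V_2)/R2 = (16 - 0)/100 = 0.16 A
  Magnitude: I_R2 = 0.16 A
Part 3:
  I_R2 = (V_1 - V_2)/R2 = (16 - 0)/100 = 0.16 A
  P_R2 = I_R2² × R2 = (0.16)² × 100 = 2.56 W
Part 4:
  Power in each resistor, P = (ΔV)²/R:
    P_R1 = (24 - 16)²/50 = 1.28 W
    P_R2 = (16 - 0)²/100 = 2.56 W
  P_total = P_R1 + P_R2 = 3.84 W

Final answers:
1. V_1 = 16 V
2. I_R2 = 0.16 A
3. P_R2 = 2.56 W
4. P_total = 3.84 W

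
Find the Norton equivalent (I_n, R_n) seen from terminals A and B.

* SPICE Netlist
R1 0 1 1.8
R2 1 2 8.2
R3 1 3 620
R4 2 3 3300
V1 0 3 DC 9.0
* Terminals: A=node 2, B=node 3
Find the Thévenin equivalent first; then I_n = V_th/R_th and R_n = R_th.
Step 1 — V_th is the open-circuit voltage V_A - V_B (nothing connected across the terminals).
Nodal analysis, taking node 3 as the 0 V reference.
Source V1 fixes V_0 = 9 V.
KCL at each unknown node (sum of currents leaving = 0; resistances in Ω):
  Node 1: (V_1 - 9)/1.8 + (V_1 - V_2)/8.2 + (V_1 - 0)/620 = 0
  Node 2: (V_2 - V_1)/8.2 + (V_2 - 0)/3300 = 0
Collecting terms (coefficients in siemens):
  0.6791·V_1 - 0.122·V_2 = 5
  0.1223·V_2 - 0.122·V_1 = 0
Determinant D = (0.6791)(0.1223) - (-0.122)(-0.122) = 0.06815
V_1 = [(5)(0.1223) - (-0.122)(0)]/D = 8.969 V
V_2 = [(0.6791)(0) - (5)(-0.122)]/D = 8.947 V
V_th = V_2 - V_3 = 8.947 - 0 = 8.947 V
Step 2 — R_th: zero the source — replace V1 by a short circuit (node 3 merges into node 0) — and find the resistance seen between A (node 2) and B (node 0).
Reduce the network between node 2 (A) and node 0 (B) by series/parallel combination:
  Rp1 = R1 ‖ R3 (parallel, both between nodes 0 and 1) = 1/(1/1.8 + 1/620) = 1.795 Ω
  Rs1 = R2 + Rp1 (series, joined only at node 1) = 8.2 + 1.795 = 9.995 Ω
  Rp2 = R4 ‖ Rs1 (parallel, both between nodes 0 and 2) = 1/(1/3300 + 1/9.995) = 9.965 Ω
R_th = 9.965 Ω
I_n = V_th/R_th = 8.947/9.965 = 0.8979 A, and R_n = R_th = 9.965 Ω

Final answer: I_n = 0.8979 A, R_n = 9.965 Ω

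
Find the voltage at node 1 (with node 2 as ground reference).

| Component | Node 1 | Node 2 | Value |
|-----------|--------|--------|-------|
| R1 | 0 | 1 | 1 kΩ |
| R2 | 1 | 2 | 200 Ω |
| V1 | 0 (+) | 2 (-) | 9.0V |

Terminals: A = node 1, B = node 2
Nodal analysis, taking node 2 as the 0 V reference.
Source V1 fixes V_0 = 9 V.
KCL at each unknown node (sum of currents leaving = 0; resistances in Ω):
  Node 1: (V_1 - 9)/1000 + (V_1 - 0)/200 = 0
Collecting terms: 0.006 × V_1 = 0.009  =>  V_1 = 1.5 V
The requested potential is V_1 = 1.5 V.

Final answer: V_1 = 1.5 V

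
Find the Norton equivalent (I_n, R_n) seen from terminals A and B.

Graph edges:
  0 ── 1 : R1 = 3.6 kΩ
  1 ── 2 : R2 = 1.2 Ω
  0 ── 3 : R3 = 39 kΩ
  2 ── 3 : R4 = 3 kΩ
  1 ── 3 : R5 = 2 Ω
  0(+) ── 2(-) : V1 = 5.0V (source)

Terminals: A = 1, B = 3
Find the Thévenin equivalent first; then I_n = V_th/R_th and R_n = R_th.
Step 1 — V_th is the open-circuit voltage V_A - V_B (nothing connected across the terminals).
Nodal analysis, taking node 2 as the 0 V reference.
Source V1 fixes V_0 = 5 V.
KCL at each unknown node (sum of currents leaving = 0; resistances in Ω):
  Node 1: (V_1 - 5)/3600 + (V_1 - 0)/1.2 + (V_1 - V_3)/2 = 0
  Node 3: (V_3 - 5)/39000 + (V_3 - 0)/3000 + (V_3 - V_1)/2 = 0
Collecting terms (coefficients in siemens):
  1.334·V_1 - 0.5·V_3 = 0.001389
  0.5004·V_3 - 0.5·V_1 = 0.0001282
Determinant D = (1.334)(0.5004) - (-0.5)(-0.5) = 0.4173
V_1 = [(0.001389)(0.5004) - (-0.5)(0.0001282)]/D = 0.001819 V
V_3 = [(1.334)(0.0001282) - (0.001389)(-0.5)]/D = 0.002074 V
V_th = V_1 - V_3 = 0.001819 - 0.002074 = -0.0002549 V
Step 2 — R_th: zero the source — replace V1 by a short circuit (node 2 merges into node 0) — and find the resistance seen between A (node 1) and B (node 3).
Reduce the network between node 1 (A) and node 3 (B) by series/parallel combination:
  Rp1 = R1 ‖ R2 (parallel, both between nodes 0 and 1) = 1/(1/3600 + 1/1.2) = 1.2 Ω
  Rp2 = R3 ‖ R4 (parallel, both between nodes 0 and 3) = 1/(1/39000 + 1/3000) = 2786 Ω
  Rs1 = Rp1 + Rp2 (series, joined only at node 0) = 1.2 + 2786 = 2787 Ω
  Rp3 = R5 ‖ Rs1 (parallel, both between nodes 1 and 3) = 1/(1/2 + 1/2787) = 1.999 Ω
R_th = 1.999 Ω
I_n = V_th/R_th = -0.0002549/1.999 = -0.0001276 A, and R_n = R_th = 1.999 Ω

Final answer: I_n = -0.0001276 A, R_n = 1.999 Ω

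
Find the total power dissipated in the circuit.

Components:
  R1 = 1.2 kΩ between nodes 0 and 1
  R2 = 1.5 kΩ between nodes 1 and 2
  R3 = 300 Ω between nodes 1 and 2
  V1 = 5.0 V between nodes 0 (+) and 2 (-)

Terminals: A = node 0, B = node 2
Nodal analysis, taking node 2 as the 0 V reference.
Source V1 fixes V_0 = 5 V.
KCL at each unknown node (sum of currents leaving = 0; resistances in Ω):
  Node 1: (V_1 - 5)/1200 + (V_1 - 0)/1500 + (V_1 - 0)/300 = 0
Collecting terms: 0.004833 × V_1 = 0.004167  =>  V_1 = 0.8621 V
Power in each resistor, P = (ΔV)²/R:
  P_R1 = (5 - 0.8621)²/1200 = 0.01427 W
  P_R2 = (0.8621 - 0)²/1500 = 0.0004954 W
  P_R3 = (0.8621 - 0)²/300 = 0.002477 W
P_total = P_R1 + P_R2 + P_R3 = 0.01724 W

Final answer: 0.01724 W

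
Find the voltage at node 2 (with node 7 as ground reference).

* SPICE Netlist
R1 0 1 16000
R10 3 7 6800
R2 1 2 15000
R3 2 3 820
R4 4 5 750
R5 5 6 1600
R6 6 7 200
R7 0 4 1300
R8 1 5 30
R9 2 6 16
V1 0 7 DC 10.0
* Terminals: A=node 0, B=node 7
Nodal analysis, taking node 7 as the 0 V reference.
Source V1 fixes V_0 = 10 V.
KCL at each unknown node (sum of currents leaving = 0; resistances in Ω):
  Node 1: (V_1 - 10)/16000 + (V_1 - V_2)/15000 + (V_1 - V_5)/30 = 0
  Node 2: (V_2 - V_1)/15000 + (V_2 - V_3)/820 + (V_2 - V_6)/16 = 0
  Node 3: (V_3 - V_2)/820 + (V_3 - 0)/6800 = 0
  Node 4: (V_4 - V_5)/750 + (V_4 - 10)/1300 = 0
  Node 5: (V_5 - V_4)/750 + (V_5 - V_6)/1600 + (V_5 - V_1)/30 = 0
  Node 6: (V_6 - V_5)/1600 + (V_6 - 0)/200 + (V_6 - V_2)/16 = 0
Collecting terms (coefficients in siemens):
  0.03346·V_1 - 0.00006667·V_2 - 0.03333·V_5 = 0.000625
  0.06379·V_2 - 0.00006667·V_1 - 0.00122·V_3 - 0.0625·V_6 = 0
  0.001367·V_3 - 0.00122·V_2 = 0
  0.002103·V_4 - 0.001333·V_5 = 0.007692
  0.03529·V_5 - 0.03333·V_1 - 0.001333·V_4 - 0.000625·V_6 = 0
  0.06813·V_6 - 0.0625·V_2 - 0.000625·V_5 = 0
Solving these 6 simultaneous equations (Gaussian elimination) gives:
  V_1 = 4.746 V, V_2 = 0.5668 V, V_3 = 0.5058 V, V_4 = 6.667 V
  V_5 = 4.745 V, V_6 = 0.5635 V
The requested potential is V_2 = 0.5668 V.

Final answer: V_2 = 0.5668 V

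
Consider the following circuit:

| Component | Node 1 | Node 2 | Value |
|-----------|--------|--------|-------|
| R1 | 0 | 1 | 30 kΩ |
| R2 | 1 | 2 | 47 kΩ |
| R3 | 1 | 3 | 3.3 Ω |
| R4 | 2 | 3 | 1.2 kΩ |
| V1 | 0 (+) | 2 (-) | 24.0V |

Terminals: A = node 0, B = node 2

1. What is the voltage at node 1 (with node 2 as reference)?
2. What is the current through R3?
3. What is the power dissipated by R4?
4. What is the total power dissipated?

Nodal analysis, taking node 2 as the 0 V reference.
Source V1 fixes V_0 = 24 V.
KCL at each unknown node (sum of currents leaving = 0; resistances in Ω):
  Node 1: (V_1 - 24)/30000 + (V_1 - 0)/47000 + (V_1 - V_3)/3.3 = 0
  Node 3: (V_3 - V_1)/3.3 + (V_3 - 0)/1200 = 0
Collecting terms (coefficients in siemens):
  0.3031·V_1 - 0.303·V_3 = 0.0008
  0.3039·V_3 - 0.303·V_1 = 0
Determinant D = (0.3031)(0.3039) - (-0.303)(-0.303) = 0.0002691
V_1 = [(0.0008)(0.3039) - (-0.303)(0)]/D = 0.9033 V
V_3 = [(0.3031)(0) - (0.0008)(-0.303)]/D = 0.9008 V
Part 1:
  Read off the nodal solution: V_1 = 0.9033 V
Part 2:
  I_R3 = (V_1 - V_3)/R3 = (0.9033 - 0.9008)/3.3 = 0.0007507 A
  Magnitude: I_R3 = 0.0007507 A
Part 3:
  I_R4 = (V_2 - V_3)/R4 = (0 - 0.9008)/1200 = -0.0007507 A
  P_R4 = I_R4² × R4 = (-0.0007507)² × 1200 = 0.0006762 W
Part 4:
  Power in each resistor, P = (ΔV)²/R:
    P_R1 = (24 - 0.9033)²/30000 = 0.01778 W
    P_R2 = (0.9033 - 0)²/47000 = 0.00001736 W
    P_R3 = (0.9033 - 0.9008)²/3.3 = 0.00000186 W
    P_R4 = (0 - 0.9008)²/1200 = 0.0006762 W
  P_total = P_R1 + P_R2 + P_R3 + P_R4 = 0.01848 W

Final answers:
1. V_1 = 0.9033 V
2. I_R3 = 0.0007507 A
3. P_R4 = 0.0006762 W
4. P_total = 0.01848 W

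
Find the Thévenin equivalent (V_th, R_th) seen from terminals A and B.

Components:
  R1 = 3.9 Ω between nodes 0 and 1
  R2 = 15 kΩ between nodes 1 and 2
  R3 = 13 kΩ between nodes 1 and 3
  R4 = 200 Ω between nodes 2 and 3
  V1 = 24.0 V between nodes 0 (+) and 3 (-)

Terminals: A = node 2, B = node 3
Step 1 — V_th is the open-circuit voltage V_A - V_B (nothing connected across the terminals).
Nodal analysis, taking node 3 as the 0 V reference.
Source V1 fixes V_0 = 24 V.
KCL at each unknown node (sum of currents leaving = 0; resistances in Ω):
  Node 1: (V_1 - 24)/3.9 + (V_1 - V_2)/15000 + (V_1 - 0)/13000 = 0
  Node 2: (V_2 - V_1)/15000 + (V_2 - 0)/200 = 0
Collecting terms (coefficients in siemens):
  0.2566·V_1 - 0.00006667·V_2 = 6.154
  0.005067·V_2 - 0.00006667·V_1 = 0
Determinant D = (0.2566)(0.005067) - (-0.00006667)(-0.00006667) = 0.0013
V_1 = [(6.154)(0.005067) - (-0.00006667)(0)]/D = 23.99 V
V_2 = [(0.2566)(0) - (6.154)(-0.00006667)]/D = 0.3156 V
V_th = V_2 - V_3 = 0.3156 - 0 = 0.3156 V
Step 2 — R_th: zero the source — replace V1 by a short circuit (node 3 merges into node 0) — and find the resistance seen between A (node 2) and B (node 0).
Reduce the network between node 2 (A) and node 0 (B) by series/parallel combination:
  Rp1 = R1 ‖ R3 (parallel, both between nodes 0 and 1) = 1/(1/3.9 + 1/13000) = 3.899 Ω
  Rs1 = R2 + Rp1 (series, joined only at node 1) = 15000 + 3.899 = 15000 Ω
  Rp2 = R4 ‖ Rs1 (parallel, both between nodes 0 and 2) = 1/(1/200 + 1/15000) = 197.4 Ω
R_th = 197.4 Ω

Final answer: V_th = 0.3156 V, R_th = 197.4 Ω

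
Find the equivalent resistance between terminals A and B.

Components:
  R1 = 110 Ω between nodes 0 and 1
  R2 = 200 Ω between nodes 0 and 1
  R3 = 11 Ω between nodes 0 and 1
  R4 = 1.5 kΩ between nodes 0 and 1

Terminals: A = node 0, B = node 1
Reduce the network between node 0 (A) and node 1 (B) by series/parallel combination:
  Rp1 = R1 ‖ R2 ‖ R3 ‖ R4 (parallel, all between nodes 0 and 1) = 1/(1/110 + 1/200 + 1/11 + 1/1500) = 9.464 Ω
R_eq = 9.464 Ω

Final answer: 9.464 Ω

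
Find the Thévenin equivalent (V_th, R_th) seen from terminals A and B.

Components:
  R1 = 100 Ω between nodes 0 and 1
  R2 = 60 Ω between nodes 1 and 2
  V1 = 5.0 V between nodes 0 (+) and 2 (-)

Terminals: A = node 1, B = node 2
Step 1 — V_th is the open-circuit voltage V_A - V_B (nothing connected across the terminals).
Nodal analysis, taking node 2 as the 0 V reference.
Source V1 fixes V_0 = 5 V.
KCL at each unknown node (sum of currents leaving = 0; resistances in Ω):
  Node 1: (V_1 - 5)/100 + (V_1 - 0)/60 = 0
Collecting terms: 0.02667 × V_1 = 0.05  =>  V_1 = 1.875 V
V_th = V_1 - V_2 = 1.875 - 0 = 1.875 V
Step 2 — R_th: zero the source — replace V1 by a short circuit (node 2 merges into node 0) — and find the resistance seen between A (node 1) and B (node 0).
Reduce the network between node 1 (A) and node 0 (B) by series/parallel combination:
  Rp1 = R1 ‖ R2 (parallel, both between nodes 0 and 1) = 1/(1/100 + 1/60) = 37.5 Ω
R_th = 37.5 Ω

Final answer: V_th = 1.875 V, R_th = 37.5 Ω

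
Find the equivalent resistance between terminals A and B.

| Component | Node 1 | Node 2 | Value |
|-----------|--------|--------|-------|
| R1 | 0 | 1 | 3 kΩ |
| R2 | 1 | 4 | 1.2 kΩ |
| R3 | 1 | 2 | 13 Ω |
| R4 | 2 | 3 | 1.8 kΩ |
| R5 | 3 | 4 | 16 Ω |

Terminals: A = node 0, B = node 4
Reduce the network between node 0 (A) and node 4 (B) by series/parallel combination:
  Rs1 = R3 + R4 (series, joined only at node 2) = 13 + 1800 = 1813 Ω
  Rs2 = R5 + Rs1 (series, joined only at node 3) = 16 + 1813 = 1829 Ω
  Rp1 = R2 ‖ Rs2 (parallel, both between nodes 1 and 4) = 1/(1/1200 + 1/1829) = 724.6 Ω
  Rs3 = R1 + Rp1 (series, joined only at node 1) = 3000 + 724.6 = 3725 Ω
R_eq = 3.725 kΩ

Final answer: 3.725 kΩ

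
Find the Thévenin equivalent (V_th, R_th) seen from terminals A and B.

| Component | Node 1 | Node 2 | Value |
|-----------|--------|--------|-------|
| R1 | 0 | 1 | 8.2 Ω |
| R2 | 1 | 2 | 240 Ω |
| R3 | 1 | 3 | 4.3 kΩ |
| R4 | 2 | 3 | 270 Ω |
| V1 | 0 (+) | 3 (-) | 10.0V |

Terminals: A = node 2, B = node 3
Step 1 — V_th is the open-circuit voltage V_A - V_B (nothing connected across the terminals).
Nodal analysis, taking node 3 as the 0 V reference.
Source V1 fixes V_0 = 10 V.
KCL at each unknown node (sum of currents leaving = 0; resistances in Ω):
  Node 1: (V_1 - 10)/8.2 + (V_1 - V_2)/240 + (V_1 - 0)/4300 = 0
  Node 2: (V_2 - V_1)/240 + (V_2 - 0)/270 = 0
Collecting terms (coefficients in siemens):
  0.1264·V_1 - 0.004167·V_2 = 1.22
  0.00787·V_2 - 0.004167·V_1 = 0
Determinant D = (0.1264)(0.00787) - (-0.004167)(-0.004167) = 0.0009771
V_1 = [(1.22)(0.00787) - (-0.004167)(0)]/D = 9.823 V
V_2 = [(0.1264)(0) - (1.22)(-0.004167)]/D = 5.201 V
V_th = V_2 - V_3 = 5.201 - 0 = 5.201 V
Step 2 — R_th: zero the source — replace V1 by a short circuit (node 3 merges into node 0) — and find the resistance seen between A (node 2) and B (node 0).
Reduce the network between node 2 (A) and node 0 (B) by series/parallel combination:
  Rp1 = R1 ‖ R3 (parallel, both between nodes 0 and 1) = 1/(1/8.2 + 1/4300) = 8.184 Ω
  Rs1 = R2 + Rp1 (series, joined only at node 1) = 240 + 8.184 = 248.2 Ω
  Rp2 = R4 ‖ Rs1 (parallel, both between nodes 0 and 2) = 1/(1/270 + 1/248.2) = 129.3 Ω
R_th = 129.3 Ω

Final answer: V_th = 5.201 V, R_th = 129.3 Ω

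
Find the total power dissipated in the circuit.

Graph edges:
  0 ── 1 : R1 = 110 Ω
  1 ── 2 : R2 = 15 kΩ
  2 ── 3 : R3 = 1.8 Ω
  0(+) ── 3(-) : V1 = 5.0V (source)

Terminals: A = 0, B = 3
Nodal analysis, taking node 3 as the 0 V reference.
Source V1 fixes V_0 = 5 V.
KCL at each unknown node (sum of currents leaving = 0; resistances in Ω):
  Node 1: (V_1 - 5)/110 + (V_1 - V_2)/15000 = 0
  Node 2: (V_2 - V_1)/15000 + (V_2 - 0)/1.8 = 0
Collecting terms (coefficients in siemens):
  0.009158·V_1 - 0.00006667·V_2 = 0.04545
  0.5556·V_2 - 0.00006667·V_1 = 0
Determinant D = (0.009158)(0.5556) - (-0.00006667)(-0.00006667) = 0.005088
V_1 = [(0.04545)(0.5556) - (-0.00006667)(0)]/D = 4.964 V
V_2 = [(0.009158)(0) - (0.04545)(-0.00006667)]/D = 0.0005956 V
Power in each resistor, P = (ΔV)²/R:
  P_R1 = (5 - 4.964)²/110 = 0.00001204 W
  P_R2 = (4.964 - 0.0005956)²/15000 = 0.001642 W
  P_R3 = (0.0005956 - 0)²/1.8 = 0.0000001971 W
P_total = P_R1 + P_R2 + P_R3 = 0.001654 W

Final answer: 0.001654 W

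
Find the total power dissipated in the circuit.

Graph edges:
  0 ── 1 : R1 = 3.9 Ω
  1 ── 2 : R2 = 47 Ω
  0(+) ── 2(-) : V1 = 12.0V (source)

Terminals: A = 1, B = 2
Nodal analysis, taking node 2 as the 0 V reference.
Source V1 fixes V_0 = 12 V.
KCL at each unknown node (sum of currents leaving = 0; resistances in Ω):
  Node 1: (V_1 - 12)/3.9 + (V_1 - 0)/47 = 0
Collecting terms: 0.2777 × V_1 = 3.077  =>  V_1 = 11.08 V
Power in each resistor, P = (ΔV)²/R:
  P_R1 = (12 - 11.08)²/3.9 = 0.2168 W
  P_R2 = (11.08 - 0)²/47 = 2.612 W
P_total = P_R1 + P_R2 = 2.829 W

Final answer: 2.829 W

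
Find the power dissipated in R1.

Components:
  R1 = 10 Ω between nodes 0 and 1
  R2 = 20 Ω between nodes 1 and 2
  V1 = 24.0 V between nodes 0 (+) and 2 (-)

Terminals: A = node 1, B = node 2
Nodal analysis, taking node 2 as the 0 V reference.
Source V1 fixes V_0 = 24 V.
KCL at each unknown node (sum of currents leaving = 0; resistances in Ω):
  Node 1: (V_1 - 24)/10 + (V_1 - 0)/20 = 0
Collecting terms: 0.15 × V_1 = 2.4  =>  V_1 = 16 V
I_R1 = (V_0 - V_1)/R1 = (24 - 16)/10 = 0.8 A
P_R1 = I_R1² × R1 = (0.8)² × 10 = 6.4 W

Final answer: 6.4 W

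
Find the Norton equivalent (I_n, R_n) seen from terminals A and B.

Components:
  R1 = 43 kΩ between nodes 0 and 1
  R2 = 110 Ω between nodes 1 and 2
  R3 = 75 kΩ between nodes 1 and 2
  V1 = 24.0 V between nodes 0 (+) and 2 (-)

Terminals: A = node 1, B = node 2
Find the Thévenin equivalent first; then I_n = V_th/R_th and R_n = R_th.
Step 1 — V_th is the open-circuit voltage V_A - V_B (nothing connected across the terminals).
Nodal analysis, taking node 2 as the 0 V reference.
Source V1 fixes V_0 = 24 V.
KCL at each unknown node (sum of currents leaving = 0; resistances in Ω):
  Node 1: (V_1 - 24)/43000 + (V_1 - 0)/110 + (V_1 - 0)/75000 = 0
Collecting terms: 0.009127 × V_1 = 0.0005581  =>  V_1 = 0.06115 V
V_th = V_1 - V_2 = 0.06115 - 0 = 0.06115 V
Step 2 — R_th: zero the source — replace V1 by a short circuit (node 2 merges into node 0) — and find the resistance seen between A (node 1) and B (node 0).
Reduce the network between node 1 (A) and node 0 (B) by series/parallel combination:
  Rp1 = R1 ‖ R2 ‖ R3 (parallel, all between nodes 0 and 1) = 1/(1/43000 + 1/110 + 1/75000) = 109.6 Ω
R_th = 109.6 Ω
I_n = V_th/R_th = 0.06115/109.6 = 0.0005581 A, and R_n = R_th = 109.6 Ω

Final answer: I_n = 0.0005581 A, R_n = 109.6 Ω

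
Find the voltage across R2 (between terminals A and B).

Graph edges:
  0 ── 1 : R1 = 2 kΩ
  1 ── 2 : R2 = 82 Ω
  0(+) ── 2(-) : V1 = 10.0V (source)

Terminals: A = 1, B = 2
R1 and R2 are in series across V1 (node 0 → node 1 → node 2), and the output A–B is taken across R2, so this is a voltage divider.
Series current: I = V1/(R1 + R2) = 10/(2000 + 82) = 10/2082 = 0.004803 A
V_R2 = I × R2 = V1 × R2/(R1 + R2) = 10 × 82/2082 = 0.3939 V

Final answer: 0.3939 V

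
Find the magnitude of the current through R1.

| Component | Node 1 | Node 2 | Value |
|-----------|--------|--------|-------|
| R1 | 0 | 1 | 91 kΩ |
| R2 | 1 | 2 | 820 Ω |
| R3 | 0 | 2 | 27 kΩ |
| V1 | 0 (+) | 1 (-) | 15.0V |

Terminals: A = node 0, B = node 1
Nodal analysis, taking node 1 as the 0 V reference.
Source V1 fixes V_0 = 15 V.
KCL at each unknown node (sum of currents leaving = 0; resistances in Ω):
  Node 2: (V_2 - 0)/820 + (V_2 - 15)/27000 = 0
Collecting terms: 0.001257 × V_2 = 0.0005556  =>  V_2 = 0.4421 V
I_R1 = (V_0 - V_1)/R1 = (15 - 0)/91000 = 0.0001648 A
|I_R1| = 0.0001648 A

Final answer: |I_R1| = 0.0001648 A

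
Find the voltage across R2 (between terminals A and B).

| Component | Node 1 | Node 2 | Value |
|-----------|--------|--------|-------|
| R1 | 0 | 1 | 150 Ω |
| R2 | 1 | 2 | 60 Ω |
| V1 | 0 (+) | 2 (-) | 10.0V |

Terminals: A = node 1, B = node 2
R1 and R2 are in series across V1 (node 0 → node 1 → node 2), and the output A–B is taken across R2, so this is a voltage divider.
Series current: I = V1/(R1 + R2) = 10/(150 + 60) = 10/210 = 0.04762 A
V_R2 = I × R2 = V1 × R2/(R1 + R2) = 10 × 60/210 = 2.857 V

Final answer: 2.857 V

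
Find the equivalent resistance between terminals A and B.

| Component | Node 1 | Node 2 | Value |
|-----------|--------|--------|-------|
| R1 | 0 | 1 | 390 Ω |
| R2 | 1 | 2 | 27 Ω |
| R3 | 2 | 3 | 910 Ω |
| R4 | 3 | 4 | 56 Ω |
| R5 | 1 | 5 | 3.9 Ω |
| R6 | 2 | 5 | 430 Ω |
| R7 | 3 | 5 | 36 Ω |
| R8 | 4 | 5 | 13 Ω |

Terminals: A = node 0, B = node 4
The network is not a plain series/parallel combination. Inject a 1 A test current into terminal A (node 0) and return it from terminal B (node 4); then R_eq = V_A / (1 A).
Nodal analysis, taking node 4 as the 0 V reference.
Current source I_test pushes 1 A into node 0 and draws it out of node 4.
KCL at each unknown node (sum of currents leaving = 0; resistances in Ω):
  Node 0: (V_0 - V_1)/390 - 1 = 0
  Node 1: (V_1 - V_0)/390 + (V_1 - V_2)/27 + (V_1 - V_5)/3.9 = 0
  Node 2: (V_2 - V_1)/27 + (V_2 - V_3)/910 + (V_2 - V_5)/430 = 0
  Node 3: (V_3 - V_2)/910 + (V_3 - 0)/56 + (V_3 - V_5)/36 = 0
  Node 5: (V_5 - V_1)/3.9 + (V_5 - V_2)/430 + (V_5 - V_3)/36 + (V_5 - 0)/13 = 0
Collecting terms (coefficients in siemens):
  0.002564·V_0 - 0.002564·V_1 = 1
  0.296·V_1 - 0.002564·V_0 - 0.03704·V_2 - 0.2564·V_5 = 0
  0.04046·V_2 - 0.03704·V_1 - 0.001099·V_3 - 0.002326·V_5 = 0
  0.04673·V_3 - 0.001099·V_2 - 0.02778·V_5 = 0
  0.3634·V_5 - 0.2564·V_1 - 0.002326·V_2 - 0.02778·V_3 = 0
Solving these 5 simultaneous equations (Gaussian elimination) gives:
  V_0 = 405.2 V, V_1 = 15.19 V, V_2 = 14.75 V, V_3 = 7.095 V
  V_5 = 11.35 V
R_eq = V_0 / 1 A = 405.2 Ω

Final answer: 405.2 Ω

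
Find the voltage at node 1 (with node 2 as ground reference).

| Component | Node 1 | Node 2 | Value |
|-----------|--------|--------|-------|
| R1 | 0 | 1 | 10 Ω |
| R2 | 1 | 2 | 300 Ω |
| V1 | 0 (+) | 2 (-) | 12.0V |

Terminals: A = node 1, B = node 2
Nodal analysis, taking node 2 as the 0 V reference.
Source V1 fixes V_0 = 12 V.
KCL at each unknown node (sum of currents leaving = 0; resistances in Ω):
  Node 1: (V_1 - 12)/10 + (V_1 - 0)/300 = 0
Collecting terms: 0.1033 × V_1 = 1.2  =>  V_1 = 11.61 V
The requested potential is V_1 = 11.61 V.

Final answer: V_1 = 11.61 V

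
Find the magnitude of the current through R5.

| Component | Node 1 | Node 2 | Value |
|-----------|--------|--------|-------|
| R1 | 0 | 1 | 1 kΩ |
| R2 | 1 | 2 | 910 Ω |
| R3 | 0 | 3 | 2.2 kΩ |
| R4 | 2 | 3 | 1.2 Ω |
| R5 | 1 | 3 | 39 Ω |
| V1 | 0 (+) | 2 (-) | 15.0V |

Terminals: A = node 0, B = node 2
Nodal analysis, taking node 2 as the 0 V reference.
Source V1 fixes V_0 = 15 V.
KCL at each unknown node (sum of currents leaving = 0; resistances in Ω):
  Node 1: (V_1 - 15)/1000 + (V_1 - 0)/910 + (V_1 - V_3)/39 = 0
  Node 3: (V_3 - 15)/2200 + (V_3 - 0)/1.2 + (V_3 - V_1)/39 = 0
Collecting terms (coefficients in siemens):
  0.02774·V_1 - 0.02564·V_3 = 0.015
  0.8594·V_3 - 0.02564·V_1 = 0.006818
Determinant D = (0.02774)(0.8594) - (-0.02564)(-0.02564) = 0.02318
V_1 = [(0.015)(0.8594) - (-0.02564)(0.006818)]/D = 0.5636 V
V_3 = [(0.02774)(0.006818) - (0.015)(-0.02564)]/D = 0.02475 V
I_R5 = (V_1 - V_3)/R5 = (0.5636 - 0.02475)/39 = 0.01382 A
|I_R5| = 0.01382 A

Final answer: |I_R5| = 0.01382 A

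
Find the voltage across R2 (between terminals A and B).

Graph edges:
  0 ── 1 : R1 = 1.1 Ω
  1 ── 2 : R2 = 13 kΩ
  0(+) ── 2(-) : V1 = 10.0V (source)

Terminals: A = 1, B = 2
R1 and R2 are in series across V1 (node 0 → node 1 → node 2), and the output A–B is taken across R2, so this is a voltage divider.
Series current: I = V1/(R1 + R2) = 10/(1.1 + 13000) = 10/13000 = 0.0007692 A
V_R2 = I × R2 = V1 × R2/(R1 + R2) = 10 × 13000/13000 = 9.999 V

Final answer: 9.999 V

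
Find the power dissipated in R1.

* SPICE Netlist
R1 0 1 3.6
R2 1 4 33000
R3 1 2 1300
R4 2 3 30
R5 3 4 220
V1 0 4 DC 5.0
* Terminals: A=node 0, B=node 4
Nodal analysis, taking node 4 as the 0 V reference.
Source V1 fixes V_0 = 5 V.
KCL at each unknown node (sum of currents leaving = 0; resistances in Ω):
  Node 1: (V_1 - 5)/3.6 + (V_1 - 0)/33000 + (V_1 - V_2)/1300 = 0
  Node 2: (V_2 - V_1)/1300 + (V_2 - V_3)/30 = 0
  Node 3: (V_3 - V_2)/30 + (V_3 - 0)/220 = 0
Collecting terms (coefficients in siemens):
  0.2786·V_1 - 0.0007692·V_2 = 1.389
  0.0341·V_2 - 0.0007692·V_1 - 0.03333·V_3 = 0
  0.03788·V_3 - 0.03333·V_2 = 0
Solving these 3 simultaneous equations (Gaussian elimination) gives:
  V_1 = 4.988 V, V_2 = 0.8045 V, V_3 = 0.708 V
I_R1 = (V_0 - V_1)/R1 = (5 - 4.988)/3.6 = 0.003369 A
P_R1 = I_R1² × R1 = (0.003369)² × 3.6 = 0.00004086 W

Final answer: 4.086e-05 W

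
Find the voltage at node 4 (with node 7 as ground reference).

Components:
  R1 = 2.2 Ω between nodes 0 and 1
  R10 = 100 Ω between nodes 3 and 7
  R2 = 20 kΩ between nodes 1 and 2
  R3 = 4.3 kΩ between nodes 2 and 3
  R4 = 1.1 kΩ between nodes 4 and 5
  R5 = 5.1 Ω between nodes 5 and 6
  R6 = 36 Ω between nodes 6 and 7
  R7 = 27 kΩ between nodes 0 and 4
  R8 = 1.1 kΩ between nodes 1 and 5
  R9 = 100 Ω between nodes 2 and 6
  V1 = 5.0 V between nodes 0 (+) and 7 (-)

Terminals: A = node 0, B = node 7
Nodal analysis, taking node 7 as the 0 V reference.
Source V1 fixes V_0 = 5 V.
KCL at each unknown node (sum of currents leaving = 0; resistances in Ω):
  Node 1: (V_1 - 5)/2.2 + (V_1 - V_2)/20000 + (V_1 - V_5)/1100 = 0
  Node 2: (V_2 - V_1)/20000 + (V_2 - V_3)/4300 + (V_2 - V_6)/100 = 0
  Node 3: (V_3 - V_2)/4300 + (V_3 - 0)/100 = 0
  Node 4: (V_4 - V_5)/1100 + (V_4 - 5)/27000 = 0
  Node 5: (V_5 - V_4)/1100 + (V_5 - V_6)/5.1 + (V_5 - V_1)/1100 = 0
  Node 6: (V_6 - V_5)/5.1 + (V_6 - 0)/36 + (V_6 - V_2)/100 = 0
Collecting terms (coefficients in siemens):
  0.4555·V_1 - 0.00005·V_2 - 0.0009091·V_5 = 2.273
  0.01028·V_2 - 0.00005·V_1 - 0.0002326·V_3 - 0.01·V_6 = 0
  0.01023·V_3 - 0.0002326·V_2 = 0
  0.0009461·V_4 - 0.0009091·V_5 = 0.0001852
  0.1979·V_5 - 0.0009091·V_1 - 0.0009091·V_4 - 0.1961·V_6 = 0
  0.2339·V_6 - 0.01·V_2 - 0.1961·V_5 = 0
Solving these 6 simultaneous equations (Gaussian elimination) gives:
  V_1 = 4.99 V, V_2 = 0.1899 V, V_3 = 0.004316 V, V_4 = 0.3815 V
  V_5 = 0.1933 V, V_6 = 0.1702 V
The requested potential is V_4 = 0.3815 V.

Final answer: V_4 = 0.3815 V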